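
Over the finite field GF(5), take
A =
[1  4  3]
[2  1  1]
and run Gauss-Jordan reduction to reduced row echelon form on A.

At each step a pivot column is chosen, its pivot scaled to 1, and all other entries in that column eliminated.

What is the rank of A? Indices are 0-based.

step 1: normalize row 0 (÷1) = (1, 4, 3)
  row 1: subtract 2×row0 = (0, 3, 0)
step 2: normalize row 1 (÷3) = (0, 1, 0)
  row 0: subtract 4×row1 = (1, 0, 3)

rank = 2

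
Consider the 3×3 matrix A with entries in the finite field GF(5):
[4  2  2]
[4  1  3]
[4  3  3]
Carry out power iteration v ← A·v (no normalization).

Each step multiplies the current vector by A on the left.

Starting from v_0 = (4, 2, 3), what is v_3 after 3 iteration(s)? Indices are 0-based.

v_0 = (4, 2, 3).
v_1 = A·v_0 = (1, 2, 1).
v_2 = A·v_1 = (0, 4, 3).
v_3 = A·v_2 = (4, 3, 1).

v_3 = (4, 3, 1)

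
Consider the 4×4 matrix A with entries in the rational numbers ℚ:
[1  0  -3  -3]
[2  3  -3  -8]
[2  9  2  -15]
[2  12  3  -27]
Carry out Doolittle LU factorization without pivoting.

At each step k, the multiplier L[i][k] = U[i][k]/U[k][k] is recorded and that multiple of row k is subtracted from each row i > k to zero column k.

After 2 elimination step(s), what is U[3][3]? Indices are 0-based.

U[3][3] = -13

k=0: U[0][0]=1
  eliminate (1,0): mult=2, new row 1: (0, 3, 3, -2); set L[1][0]=2
  eliminate (2,0): mult=2, new row 2: (0, 9, 8, -9); set L[2][0]=2
  eliminate (3,0): mult=2, new row 3: (0, 12, 9, -21); set L[3][0]=2
k=1: U[1][1]=3
  eliminate (2,1): mult=3, new row 2: (0, 0, -1, -3); set L[2][1]=3
  eliminate (3,1): mult=4, new row 3: (0, 0, -3, -13); set L[3][1]=4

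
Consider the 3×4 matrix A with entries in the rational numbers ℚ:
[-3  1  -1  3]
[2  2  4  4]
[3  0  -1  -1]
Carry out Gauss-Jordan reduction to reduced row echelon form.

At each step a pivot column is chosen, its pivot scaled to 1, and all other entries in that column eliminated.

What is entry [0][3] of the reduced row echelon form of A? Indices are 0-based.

pivot(0,0)=-3: scale R0 → (1, -1/3, 1/3, -1)
  clear (1,0): R1 −= (2)R0 → (0, 8/3, 10/3, 6)
  clear (2,0): R2 −= (3)R0 → (0, 1, -2, 2)
pivot(1,1)=8/3: scale R1 → (0, 1, 5/4, 9/4)
  clear (0,1): R0 −= (-1/3)R1 → (1, 0, 3/4, -1/4)
  clear (2,1): R2 −= (1)R1 → (0, 0, -13/4, -1/4)
pivot(2,2)=-13/4: scale R2 → (0, 0, 1, 1/13)
  clear (0,2): R0 −= (3/4)R2 → (1, 0, 0, -4/13)
  clear (1,2): R1 −= (5/4)R2 → (0, 1, 0, 28/13)

M[0][3] = -4/13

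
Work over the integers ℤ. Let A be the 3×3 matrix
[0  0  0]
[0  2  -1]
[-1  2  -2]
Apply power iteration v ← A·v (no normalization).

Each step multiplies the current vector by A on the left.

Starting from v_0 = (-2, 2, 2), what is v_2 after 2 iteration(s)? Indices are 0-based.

v_2 = (0, 2, 0)

v_0 = (-2, 2, 2).
v_1 = A·v_0 = (0, 2, 2).
v_2 = A·v_1 = (0, 2, 0).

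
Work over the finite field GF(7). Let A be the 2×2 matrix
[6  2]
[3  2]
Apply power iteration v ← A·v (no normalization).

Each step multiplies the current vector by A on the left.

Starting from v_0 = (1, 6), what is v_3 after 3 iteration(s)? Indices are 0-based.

v_3 = (2, 1)

v_0 = (1, 6).
v_1 = A·v_0 = (4, 1).
v_2 = A·v_1 = (5, 0).
v_3 = A·v_2 = (2, 1).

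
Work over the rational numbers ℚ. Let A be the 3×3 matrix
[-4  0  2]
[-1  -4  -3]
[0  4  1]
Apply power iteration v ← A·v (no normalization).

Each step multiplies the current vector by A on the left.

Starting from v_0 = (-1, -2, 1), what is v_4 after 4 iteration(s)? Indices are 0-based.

v_4 = (-782, -221, 73)

v_0 = (-1, -2, 1).
v_1 = A·v_0 = (6, 6, -7).
v_2 = A·v_1 = (-38, -9, 17).
v_3 = A·v_2 = (186, 23, -19).
v_4 = A·v_3 = (-782, -221, 73).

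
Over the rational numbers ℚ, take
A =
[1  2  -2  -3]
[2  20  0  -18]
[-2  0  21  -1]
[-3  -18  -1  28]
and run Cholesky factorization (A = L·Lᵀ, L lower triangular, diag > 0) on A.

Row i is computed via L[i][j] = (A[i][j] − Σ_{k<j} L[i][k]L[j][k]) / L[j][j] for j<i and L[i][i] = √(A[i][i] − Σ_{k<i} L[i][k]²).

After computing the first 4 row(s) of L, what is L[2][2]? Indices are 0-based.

Step 1: L[0][0] = √(1) = 1.
  L[1][0] = (2) / L[0][0] = 2.
Step 2: L[1][1] = √(16) = 4.
  L[2][0] = (-2) / L[0][0] = -2.
  L[2][1] = (4) / L[1][1] = 1.
Step 3: L[2][2] = √(16) = 4.
  L[3][0] = (-3) / L[0][0] = -3.
  L[3][1] = (-12) / L[1][1] = -3.
  L[3][2] = (-4) / L[2][2] = -1.
Step 4: L[3][3] = √(9) = 3.

L[2][2] = 4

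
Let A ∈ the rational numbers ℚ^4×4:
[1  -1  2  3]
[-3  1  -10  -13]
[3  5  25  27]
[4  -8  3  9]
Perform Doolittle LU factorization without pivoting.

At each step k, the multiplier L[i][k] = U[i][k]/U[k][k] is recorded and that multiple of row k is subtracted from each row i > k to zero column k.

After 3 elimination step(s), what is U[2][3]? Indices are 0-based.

U[2][3] = 2

Step 1: pivot at (0,0) is 1.
  row1 ← row1 − (-3)·row0  ⇒  L[1][0]=-3, U row1=(0, -2, -4, -4)
  row2 ← row2 − (3)·row0  ⇒  L[2][0]=3, U row2=(0, 8, 19, 18)
  row3 ← row3 − (4)·row0  ⇒  L[3][0]=4, U row3=(0, -4, -5, -3)
Step 2: pivot at (1,1) is -2.
  row2 ← row2 − (-4)·row1  ⇒  L[2][1]=-4, U row2=(0, 0, 3, 2)
  row3 ← row3 − (2)·row1  ⇒  L[3][1]=2, U row3=(0, 0, 3, 5)
Step 3: pivot at (2,2) is 3.
  row3 ← row3 − (1)·row2  ⇒  L[3][2]=1, U row3=(0, 0, 0, 3)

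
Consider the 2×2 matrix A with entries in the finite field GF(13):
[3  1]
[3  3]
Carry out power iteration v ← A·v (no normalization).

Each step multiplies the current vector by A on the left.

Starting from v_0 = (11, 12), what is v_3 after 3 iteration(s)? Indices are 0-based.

v_3 = (5, 0)

v_0 = (11, 12).
v_1 = A·v_0 = (6, 4).
v_2 = A·v_1 = (9, 4).
v_3 = A·v_2 = (5, 0).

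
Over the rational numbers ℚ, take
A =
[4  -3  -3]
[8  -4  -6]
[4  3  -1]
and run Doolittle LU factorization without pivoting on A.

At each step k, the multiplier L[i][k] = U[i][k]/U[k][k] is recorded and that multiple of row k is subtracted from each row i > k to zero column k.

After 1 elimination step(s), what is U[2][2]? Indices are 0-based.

k=0: U[0][0]=4
  eliminate (1,0): mult=2, new row 1: (0, 2, 0); set L[1][0]=2
  eliminate (2,0): mult=1, new row 2: (0, 6, 2); set L[2][0]=1

U[2][2] = 2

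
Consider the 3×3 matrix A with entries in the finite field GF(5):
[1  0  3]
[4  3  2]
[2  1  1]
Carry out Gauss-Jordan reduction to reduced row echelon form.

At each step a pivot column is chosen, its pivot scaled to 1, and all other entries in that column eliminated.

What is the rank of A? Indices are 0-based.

rank = 2

pivot(0,0)=1: scale R0 → (1, 0, 3)
  clear (1,0): R1 −= (4)R0 → (0, 3, 0)
  clear (2,0): R2 −= (2)R0 → (0, 1, 0)
pivot(1,1)=3: scale R1 → (0, 1, 0)
  clear (2,1): R2 −= (1)R1 → (0, 0, 0)
col 2: no nonzero at/below row 2; advance.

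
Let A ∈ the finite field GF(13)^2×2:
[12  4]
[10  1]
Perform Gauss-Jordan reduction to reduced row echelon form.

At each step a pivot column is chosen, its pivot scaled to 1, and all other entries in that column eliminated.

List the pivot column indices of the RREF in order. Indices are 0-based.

[1] R0 /= 12  ⇒  (1, 9)
     R1 -= 10·R0  ⇒  (0, 2)
[2] R1 /= 2  ⇒  (0, 1)
     R0 -= 9·R1  ⇒  (1, 0)

pivot columns: 0, 1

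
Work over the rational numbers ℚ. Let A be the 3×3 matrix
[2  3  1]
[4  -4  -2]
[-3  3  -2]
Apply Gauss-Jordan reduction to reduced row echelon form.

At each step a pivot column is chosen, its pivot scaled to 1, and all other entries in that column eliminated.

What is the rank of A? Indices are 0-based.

rank = 3

[1] R0 /= 2  ⇒  (1, 3/2, 1/2)
     R1 -= 4·R0  ⇒  (0, -10, -4)
     R2 -= -3·R0  ⇒  (0, 15/2, -1/2)
[2] R1 /= -10  ⇒  (0, 1, 2/5)
     R0 -= 3/2·R1  ⇒  (1, 0, -1/10)
     R2 -= 15/2·R1  ⇒  (0, 0, -7/2)
[3] R2 /= -7/2  ⇒  (0, 0, 1)
     R0 -= -1/10·R2  ⇒  (1, 0, 0)
     R1 -= 2/5·R2  ⇒  (0, 1, 0)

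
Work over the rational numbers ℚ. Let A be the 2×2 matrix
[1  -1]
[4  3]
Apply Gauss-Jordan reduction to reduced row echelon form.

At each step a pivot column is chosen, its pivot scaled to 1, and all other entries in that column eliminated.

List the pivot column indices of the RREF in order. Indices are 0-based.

[1] R0 /= 1  ⇒  (1, -1)
     R1 -= 4·R0  ⇒  (0, 7)
[2] R1 /= 7  ⇒  (0, 1)
     R0 -= -1·R1  ⇒  (1, 0)

pivot columns: 0, 1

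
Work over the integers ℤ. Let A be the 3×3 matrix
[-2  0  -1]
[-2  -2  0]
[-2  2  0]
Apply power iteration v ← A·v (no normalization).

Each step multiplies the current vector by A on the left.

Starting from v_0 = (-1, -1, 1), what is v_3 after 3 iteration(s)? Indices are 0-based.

v_0 = (-1, -1, 1).
v_1 = A·v_0 = (1, 4, 0).
v_2 = A·v_1 = (-2, -10, 6).
v_3 = A·v_2 = (-2, 24, -16).

v_3 = (-2, 24, -16)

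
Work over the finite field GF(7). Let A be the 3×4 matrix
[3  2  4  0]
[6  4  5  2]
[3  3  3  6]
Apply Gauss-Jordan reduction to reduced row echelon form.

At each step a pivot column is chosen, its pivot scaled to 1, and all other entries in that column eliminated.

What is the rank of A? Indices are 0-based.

rank = 3

pivot(0,0)=3: scale R0 → (1, 3, 6, 0)
  clear (1,0): R1 −= (6)R0 → (0, 0, 4, 2)
  clear (2,0): R2 −= (3)R0 → (0, 1, 6, 6)
pivot(1,1): swap R1↔R2
pivot(1,1)=1: scale R1 → (0, 1, 6, 6)
  clear (0,1): R0 −= (3)R1 → (1, 0, 2, 3)
pivot(2,2)=4: scale R2 → (0, 0, 1, 4)
  clear (0,2): R0 −= (2)R2 → (1, 0, 0, 2)
  clear (1,2): R1 −= (6)R2 → (0, 1, 0, 3)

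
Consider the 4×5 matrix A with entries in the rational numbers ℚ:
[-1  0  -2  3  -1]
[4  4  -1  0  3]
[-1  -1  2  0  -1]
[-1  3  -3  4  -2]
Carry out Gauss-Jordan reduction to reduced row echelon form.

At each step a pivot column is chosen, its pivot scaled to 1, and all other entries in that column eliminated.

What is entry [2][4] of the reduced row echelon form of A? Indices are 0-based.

pivot(0,0)=-1: scale R0 → (1, 0, 2, -3, 1)
  clear (1,0): R1 −= (4)R0 → (0, 4, -9, 12, -1)
  clear (2,0): R2 −= (-1)R0 → (0, -1, 4, -3, 0)
  clear (3,0): R3 −= (-1)R0 → (0, 3, -1, 1, -1)
pivot(1,1)=4: scale R1 → (0, 1, -9/4, 3, -1/4)
  clear (2,1): R2 −= (-1)R1 → (0, 0, 7/4, 0, -1/4)
  clear (3,1): R3 −= (3)R1 → (0, 0, 23/4, -8, -1/4)
pivot(2,2)=7/4: scale R2 → (0, 0, 1, 0, -1/7)
  clear (0,2): R0 −= (2)R2 → (1, 0, 0, -3, 9/7)
  clear (1,2): R1 −= (-9/4)R2 → (0, 1, 0, 3, -4/7)
  clear (3,2): R3 −= (23/4)R2 → (0, 0, 0, -8, 4/7)
pivot(3,3)=-8: scale R3 → (0, 0, 0, 1, -1/14)
  clear (0,3): R0 −= (-3)R3 → (1, 0, 0, 0, 15/14)
  clear (1,3): R1 −= (3)R3 → (0, 1, 0, 0, -5/14)

M[2][4] = -1/7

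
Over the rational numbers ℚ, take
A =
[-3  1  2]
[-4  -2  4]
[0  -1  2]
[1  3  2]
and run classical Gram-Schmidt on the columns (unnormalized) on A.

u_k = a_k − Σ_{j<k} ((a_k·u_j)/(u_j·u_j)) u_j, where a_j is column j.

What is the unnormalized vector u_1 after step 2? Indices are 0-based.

u_1 = (25/13, -10/13, -1, 35/13)

Step 1: u_0 = a_0 = (-3, -4, 0, 1).
Step 2: u_1 = a_1 − (4/13)·u_0 = (25/13, -10/13, -1, 35/13).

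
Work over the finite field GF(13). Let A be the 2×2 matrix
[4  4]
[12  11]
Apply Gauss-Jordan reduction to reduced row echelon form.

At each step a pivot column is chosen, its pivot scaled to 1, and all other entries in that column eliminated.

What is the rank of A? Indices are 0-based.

rank = 2

step 1: normalize row 0 (÷4) = (1, 1)
  row 1: subtract 12×row0 = (0, 12)
step 2: normalize row 1 (÷12) = (0, 1)
  row 0: subtract 1×row1 = (1, 0)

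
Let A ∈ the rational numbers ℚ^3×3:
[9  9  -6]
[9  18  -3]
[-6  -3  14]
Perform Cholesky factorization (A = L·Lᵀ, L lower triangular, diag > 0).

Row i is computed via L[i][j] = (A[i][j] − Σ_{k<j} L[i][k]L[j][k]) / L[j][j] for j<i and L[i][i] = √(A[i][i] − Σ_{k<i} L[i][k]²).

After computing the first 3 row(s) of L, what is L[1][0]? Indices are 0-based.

Step 1: L[0][0] = √(9) = 3.
  L[1][0] = (9) / L[0][0] = 3.
Step 2: L[1][1] = √(9) = 3.
  L[2][0] = (-6) / L[0][0] = -2.
  L[2][1] = (3) / L[1][1] = 1.
Step 3: L[2][2] = √(9) = 3.

L[1][0] = 3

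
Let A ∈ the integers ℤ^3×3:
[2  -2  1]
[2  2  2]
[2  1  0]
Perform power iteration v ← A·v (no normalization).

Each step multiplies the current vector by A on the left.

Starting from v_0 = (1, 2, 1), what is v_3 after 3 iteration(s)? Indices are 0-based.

v_0 = (1, 2, 1).
v_1 = A·v_0 = (-1, 8, 4).
v_2 = A·v_1 = (-14, 22, 6).
v_3 = A·v_2 = (-66, 28, -6).

v_3 = (-66, 28, -6)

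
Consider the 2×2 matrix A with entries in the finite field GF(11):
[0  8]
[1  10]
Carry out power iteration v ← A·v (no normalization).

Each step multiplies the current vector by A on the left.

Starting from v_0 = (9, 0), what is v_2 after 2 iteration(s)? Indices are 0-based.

v_2 = (6, 2)

v_0 = (9, 0).
v_1 = A·v_0 = (0, 9).
v_2 = A·v_1 = (6, 2).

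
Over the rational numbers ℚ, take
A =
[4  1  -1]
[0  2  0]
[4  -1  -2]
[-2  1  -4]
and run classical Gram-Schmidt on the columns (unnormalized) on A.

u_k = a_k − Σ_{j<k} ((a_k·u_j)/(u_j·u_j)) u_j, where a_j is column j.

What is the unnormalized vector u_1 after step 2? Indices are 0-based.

Step 1: u_0 = a_0 = (4, 0, 4, -2).
Step 2: u_1 = a_1 − (-1/18)·u_0 = (11/9, 2, -7/9, 8/9).

u_1 = (11/9, 2, -7/9, 8/9)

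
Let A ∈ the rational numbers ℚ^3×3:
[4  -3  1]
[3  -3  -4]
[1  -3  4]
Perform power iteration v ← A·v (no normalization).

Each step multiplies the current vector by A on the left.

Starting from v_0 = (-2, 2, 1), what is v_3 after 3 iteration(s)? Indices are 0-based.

v_0 = (-2, 2, 1).
v_1 = A·v_0 = (-13, -16, -4).
v_2 = A·v_1 = (-8, 25, 19).
v_3 = A·v_2 = (-88, -175, -7).

v_3 = (-88, -175, -7)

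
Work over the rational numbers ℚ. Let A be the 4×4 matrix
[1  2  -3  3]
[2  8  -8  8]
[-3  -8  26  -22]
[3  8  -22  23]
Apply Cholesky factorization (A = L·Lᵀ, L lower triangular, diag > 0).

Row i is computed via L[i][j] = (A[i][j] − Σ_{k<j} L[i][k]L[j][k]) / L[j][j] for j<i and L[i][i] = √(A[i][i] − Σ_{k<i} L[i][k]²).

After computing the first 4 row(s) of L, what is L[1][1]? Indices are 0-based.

Step 1: L[0][0] = √(1) = 1.
  L[1][0] = (2) / L[0][0] = 2.
Step 2: L[1][1] = √(4) = 2.
  L[2][0] = (-3) / L[0][0] = -3.
  L[2][1] = (-2) / L[1][1] = -1.
Step 3: L[2][2] = √(16) = 4.
  L[3][0] = (3) / L[0][0] = 3.
  L[3][1] = (2) / L[1][1] = 1.
  L[3][2] = (-12) / L[2][2] = -3.
Step 4: L[3][3] = √(4) = 2.

L[1][1] = 2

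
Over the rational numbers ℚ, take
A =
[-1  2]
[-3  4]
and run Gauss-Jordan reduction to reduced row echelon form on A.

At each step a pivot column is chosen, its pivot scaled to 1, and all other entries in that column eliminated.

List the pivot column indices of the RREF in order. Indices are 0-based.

step 1: normalize row 0 (÷-1) = (1, -2)
  row 1: subtract -3×row0 = (0, -2)
step 2: normalize row 1 (÷-2) = (0, 1)
  row 0: subtract -2×row1 = (1, 0)

pivot columns: 0, 1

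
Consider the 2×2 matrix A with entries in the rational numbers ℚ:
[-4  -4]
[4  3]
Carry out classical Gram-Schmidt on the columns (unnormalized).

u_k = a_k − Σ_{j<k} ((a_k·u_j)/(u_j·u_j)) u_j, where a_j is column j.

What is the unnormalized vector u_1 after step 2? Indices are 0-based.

u_1 = (-1/2, -1/2)

Step 1: u_0 = a_0 = (-4, 4).
Step 2: u_1 = a_1 − (7/8)·u_0 = (-1/2, -1/2).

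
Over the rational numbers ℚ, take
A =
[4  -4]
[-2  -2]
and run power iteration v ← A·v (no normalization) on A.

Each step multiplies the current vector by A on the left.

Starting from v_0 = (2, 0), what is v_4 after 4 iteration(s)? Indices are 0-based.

v_0 = (2, 0).
v_1 = A·v_0 = (8, -4).
v_2 = A·v_1 = (48, -8).
v_3 = A·v_2 = (224, -80).
v_4 = A·v_3 = (1216, -288).

v_4 = (1216, -288)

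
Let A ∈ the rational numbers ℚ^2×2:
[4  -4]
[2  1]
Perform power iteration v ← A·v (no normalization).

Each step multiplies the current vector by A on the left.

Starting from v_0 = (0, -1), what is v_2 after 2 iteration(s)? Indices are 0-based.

v_2 = (20, 7)

v_0 = (0, -1).
v_1 = A·v_0 = (4, -1).
v_2 = A·v_1 = (20, 7).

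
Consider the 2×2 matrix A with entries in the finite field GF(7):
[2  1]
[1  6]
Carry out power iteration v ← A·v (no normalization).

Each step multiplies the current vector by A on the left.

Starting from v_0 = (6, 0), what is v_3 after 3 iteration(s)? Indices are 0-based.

v_0 = (6, 0).
v_1 = A·v_0 = (5, 6).
v_2 = A·v_1 = (2, 6).
v_3 = A·v_2 = (3, 3).

v_3 = (3, 3)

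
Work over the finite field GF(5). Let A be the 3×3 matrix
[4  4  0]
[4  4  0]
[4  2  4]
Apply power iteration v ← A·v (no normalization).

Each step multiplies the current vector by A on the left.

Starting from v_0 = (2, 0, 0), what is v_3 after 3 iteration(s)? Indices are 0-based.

v_3 = (2, 2, 4)

v_0 = (2, 0, 0).
v_1 = A·v_0 = (3, 3, 3).
v_2 = A·v_1 = (4, 4, 0).
v_3 = A·v_2 = (2, 2, 4).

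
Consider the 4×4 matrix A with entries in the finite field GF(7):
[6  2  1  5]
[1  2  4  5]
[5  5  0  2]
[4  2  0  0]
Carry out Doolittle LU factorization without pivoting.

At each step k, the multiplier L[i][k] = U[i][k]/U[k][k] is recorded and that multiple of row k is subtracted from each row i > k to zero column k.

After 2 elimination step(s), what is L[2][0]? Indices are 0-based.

Step 1: pivot at (0,0) is 6.
  row1 ← row1 − (6)·row0  ⇒  L[1][0]=6, U row1=(0, 4, 5, 3)
  row2 ← row2 − (2)·row0  ⇒  L[2][0]=2, U row2=(0, 1, 5, 6)
  row3 ← row3 − (3)·row0  ⇒  L[3][0]=3, U row3=(0, 3, 4, 6)
Step 2: pivot at (1,1) is 4.
  row2 ← row2 − (2)·row1  ⇒  L[2][1]=2, U row2=(0, 0, 2, 0)
  row3 ← row3 − (6)·row1  ⇒  L[3][1]=6, U row3=(0, 0, 2, 2)

L[2][0] = 2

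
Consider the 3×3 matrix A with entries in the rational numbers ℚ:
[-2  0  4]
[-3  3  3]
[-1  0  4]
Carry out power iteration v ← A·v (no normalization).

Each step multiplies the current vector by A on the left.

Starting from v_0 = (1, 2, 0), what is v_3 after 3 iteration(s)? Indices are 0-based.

v_3 = (-8, 30, -8)

v_0 = (1, 2, 0).
v_1 = A·v_0 = (-2, 3, -1).
v_2 = A·v_1 = (0, 12, -2).
v_3 = A·v_2 = (-8, 30, -8).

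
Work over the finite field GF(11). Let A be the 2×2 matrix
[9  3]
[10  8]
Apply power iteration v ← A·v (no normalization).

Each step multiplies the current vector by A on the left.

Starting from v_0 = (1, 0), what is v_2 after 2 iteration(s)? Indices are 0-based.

v_0 = (1, 0).
v_1 = A·v_0 = (9, 10).
v_2 = A·v_1 = (1, 5).

v_2 = (1, 5)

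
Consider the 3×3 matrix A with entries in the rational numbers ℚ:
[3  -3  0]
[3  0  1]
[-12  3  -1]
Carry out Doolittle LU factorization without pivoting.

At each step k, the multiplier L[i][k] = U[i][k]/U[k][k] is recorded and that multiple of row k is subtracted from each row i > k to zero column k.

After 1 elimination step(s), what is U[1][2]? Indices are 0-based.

U[1][2] = 1

k=0: U[0][0]=3
  eliminate (1,0): mult=1, new row 1: (0, 3, 1); set L[1][0]=1
  eliminate (2,0): mult=-4, new row 2: (0, -9, -1); set L[2][0]=-4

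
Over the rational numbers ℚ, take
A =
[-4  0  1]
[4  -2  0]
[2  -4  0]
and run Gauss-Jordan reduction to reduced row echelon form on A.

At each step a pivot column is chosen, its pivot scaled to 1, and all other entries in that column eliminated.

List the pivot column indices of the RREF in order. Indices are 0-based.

[1] R0 /= -4  ⇒  (1, 0, -1/4)
     R1 -= 4·R0  ⇒  (0, -2, 1)
     R2 -= 2·R0  ⇒  (0, -4, 1/2)
[2] R1 /= -2  ⇒  (0, 1, -1/2)
     R2 -= -4·R1  ⇒  (0, 0, -3/2)
[3] R2 /= -3/2  ⇒  (0, 0, 1)
     R0 -= -1/4·R2  ⇒  (1, 0, 0)
     R1 -= -1/2·R2  ⇒  (0, 1, 0)

pivot columns: 0, 1, 2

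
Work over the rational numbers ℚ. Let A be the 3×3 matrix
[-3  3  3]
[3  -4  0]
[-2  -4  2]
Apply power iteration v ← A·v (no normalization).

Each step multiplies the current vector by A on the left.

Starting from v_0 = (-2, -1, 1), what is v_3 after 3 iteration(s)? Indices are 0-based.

v_0 = (-2, -1, 1).
v_1 = A·v_0 = (6, -2, 10).
v_2 = A·v_1 = (6, 26, 16).
v_3 = A·v_2 = (108, -86, -84).

v_3 = (108, -86, -84)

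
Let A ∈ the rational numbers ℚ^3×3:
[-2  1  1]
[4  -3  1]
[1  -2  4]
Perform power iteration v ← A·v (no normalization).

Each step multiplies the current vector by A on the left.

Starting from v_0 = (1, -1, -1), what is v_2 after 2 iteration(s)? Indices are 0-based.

v_2 = (13, -35, -20)

v_0 = (1, -1, -1).
v_1 = A·v_0 = (-4, 6, -1).
v_2 = A·v_1 = (13, -35, -20).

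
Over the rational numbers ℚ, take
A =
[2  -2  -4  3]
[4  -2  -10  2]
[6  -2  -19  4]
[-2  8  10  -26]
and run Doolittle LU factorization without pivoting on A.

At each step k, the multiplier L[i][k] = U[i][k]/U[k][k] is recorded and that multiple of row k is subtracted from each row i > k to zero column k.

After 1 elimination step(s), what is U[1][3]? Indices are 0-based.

U[1][3] = -4

k=0: U[0][0]=2
  eliminate (1,0): mult=2, new row 1: (0, 2, -2, -4); set L[1][0]=2
  eliminate (2,0): mult=3, new row 2: (0, 4, -7, -5); set L[2][0]=3
  eliminate (3,0): mult=-1, new row 3: (0, 6, 6, -23); set L[3][0]=-1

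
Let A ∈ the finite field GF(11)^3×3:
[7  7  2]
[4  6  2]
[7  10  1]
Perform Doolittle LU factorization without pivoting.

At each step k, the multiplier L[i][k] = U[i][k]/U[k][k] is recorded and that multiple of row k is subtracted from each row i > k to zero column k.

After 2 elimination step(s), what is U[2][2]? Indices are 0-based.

U[2][2] = 4

k=0: U[0][0]=7
  eliminate (1,0): mult=10, new row 1: (0, 2, 4); set L[1][0]=10
  eliminate (2,0): mult=1, new row 2: (0, 3, 10); set L[2][0]=1
k=1: U[1][1]=2
  eliminate (2,1): mult=7, new row 2: (0, 0, 4); set L[2][1]=7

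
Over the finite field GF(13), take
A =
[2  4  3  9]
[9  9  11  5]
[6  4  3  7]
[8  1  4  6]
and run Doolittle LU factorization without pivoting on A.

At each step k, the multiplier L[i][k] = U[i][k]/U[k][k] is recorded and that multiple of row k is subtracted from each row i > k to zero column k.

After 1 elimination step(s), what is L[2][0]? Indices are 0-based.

Step 1: pivot at (0,0) is 2.
  row1 ← row1 − (11)·row0  ⇒  L[1][0]=11, U row1=(0, 4, 4, 10)
  row2 ← row2 − (3)·row0  ⇒  L[2][0]=3, U row2=(0, 5, 7, 6)
  row3 ← row3 − (4)·row0  ⇒  L[3][0]=4, U row3=(0, 11, 5, 9)

L[2][0] = 3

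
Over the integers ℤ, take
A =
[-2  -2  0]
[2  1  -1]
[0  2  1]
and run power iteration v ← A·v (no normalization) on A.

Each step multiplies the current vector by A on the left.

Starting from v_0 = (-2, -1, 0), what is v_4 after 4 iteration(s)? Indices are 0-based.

v_0 = (-2, -1, 0).
v_1 = A·v_0 = (6, -5, -2).
v_2 = A·v_1 = (-2, 9, -12).
v_3 = A·v_2 = (-14, 17, 6).
v_4 = A·v_3 = (-6, -17, 40).

v_4 = (-6, -17, 40)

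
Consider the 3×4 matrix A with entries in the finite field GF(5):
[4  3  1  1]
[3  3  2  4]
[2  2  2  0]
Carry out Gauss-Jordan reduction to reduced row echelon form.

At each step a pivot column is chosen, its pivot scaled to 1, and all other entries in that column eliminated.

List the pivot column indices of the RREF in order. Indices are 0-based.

[1] R0 /= 4  ⇒  (1, 2, 4, 4)
     R1 -= 3·R0  ⇒  (0, 2, 0, 2)
     R2 -= 2·R0  ⇒  (0, 3, 4, 2)
[2] R1 /= 2  ⇒  (0, 1, 0, 1)
     R0 -= 2·R1  ⇒  (1, 0, 4, 2)
     R2 -= 3·R1  ⇒  (0, 0, 4, 4)
[3] R2 /= 4  ⇒  (0, 0, 1, 1)
     R0 -= 4·R2  ⇒  (1, 0, 0, 3)

pivot columns: 0, 1, 2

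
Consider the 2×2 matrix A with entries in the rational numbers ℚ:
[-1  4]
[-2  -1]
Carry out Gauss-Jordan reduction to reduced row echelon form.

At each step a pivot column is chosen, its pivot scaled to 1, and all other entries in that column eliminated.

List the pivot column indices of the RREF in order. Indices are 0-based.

pivot columns: 0, 1

[1] R0 /= -1  ⇒  (1, -4)
     R1 -= -2·R0  ⇒  (0, -9)
[2] R1 /= -9  ⇒  (0, 1)
     R0 -= -4·R1  ⇒  (1, 0)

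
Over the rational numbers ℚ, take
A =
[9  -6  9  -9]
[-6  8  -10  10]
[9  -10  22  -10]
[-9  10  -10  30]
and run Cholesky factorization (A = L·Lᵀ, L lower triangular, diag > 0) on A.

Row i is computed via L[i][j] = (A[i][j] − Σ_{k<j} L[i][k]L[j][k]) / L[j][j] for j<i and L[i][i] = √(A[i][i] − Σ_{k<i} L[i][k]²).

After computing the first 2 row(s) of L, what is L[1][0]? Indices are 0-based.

L[1][0] = -2

Step 1: L[0][0] = √(9) = 3.
  L[1][0] = (-6) / L[0][0] = -2.
Step 2: L[1][1] = √(4) = 2.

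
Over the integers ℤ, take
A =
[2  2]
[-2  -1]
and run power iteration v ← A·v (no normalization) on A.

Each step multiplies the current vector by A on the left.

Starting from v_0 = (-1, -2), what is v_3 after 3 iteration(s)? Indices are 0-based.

v_0 = (-1, -2).
v_1 = A·v_0 = (-6, 4).
v_2 = A·v_1 = (-4, 8).
v_3 = A·v_2 = (8, 0).

v_3 = (8, 0)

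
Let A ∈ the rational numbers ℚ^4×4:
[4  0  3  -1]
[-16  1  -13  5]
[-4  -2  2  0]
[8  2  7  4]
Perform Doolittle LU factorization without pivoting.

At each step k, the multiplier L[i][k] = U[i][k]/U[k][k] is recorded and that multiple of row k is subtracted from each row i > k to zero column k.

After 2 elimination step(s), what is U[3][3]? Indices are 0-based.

U[3][3] = 4

[col 0] pivot 4
  R1 -= -4*R0 → (0, 1, -1, 1)  (L[1][0] := -4)
  R2 -= -1*R0 → (0, -2, 5, -1)  (L[2][0] := -1)
  R3 -= 2*R0 → (0, 2, 1, 6)  (L[3][0] := 2)
[col 1] pivot 1
  R2 -= -2*R1 → (0, 0, 3, 1)  (L[2][1] := -2)
  R3 -= 2*R1 → (0, 0, 3, 4)  (L[3][1] := 2)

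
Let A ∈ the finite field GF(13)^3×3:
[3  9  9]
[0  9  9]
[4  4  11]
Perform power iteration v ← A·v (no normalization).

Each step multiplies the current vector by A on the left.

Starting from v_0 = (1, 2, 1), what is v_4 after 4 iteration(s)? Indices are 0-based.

v_4 = (11, 5, 7)

v_0 = (1, 2, 1).
v_1 = A·v_0 = (4, 1, 10).
v_2 = A·v_1 = (7, 8, 0).
v_3 = A·v_2 = (2, 7, 8).
v_4 = A·v_3 = (11, 5, 7).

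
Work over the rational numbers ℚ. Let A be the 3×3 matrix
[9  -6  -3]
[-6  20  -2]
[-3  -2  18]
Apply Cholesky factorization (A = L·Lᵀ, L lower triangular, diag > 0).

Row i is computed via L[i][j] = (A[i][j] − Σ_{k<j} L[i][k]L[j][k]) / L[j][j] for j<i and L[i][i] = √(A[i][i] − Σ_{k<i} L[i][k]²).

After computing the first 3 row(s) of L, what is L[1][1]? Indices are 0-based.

Step 1: L[0][0] = √(9) = 3.
  L[1][0] = (-6) / L[0][0] = -2.
Step 2: L[1][1] = √(16) = 4.
  L[2][0] = (-3) / L[0][0] = -1.
  L[2][1] = (-4) / L[1][1] = -1.
Step 3: L[2][2] = √(16) = 4.

L[1][1] = 4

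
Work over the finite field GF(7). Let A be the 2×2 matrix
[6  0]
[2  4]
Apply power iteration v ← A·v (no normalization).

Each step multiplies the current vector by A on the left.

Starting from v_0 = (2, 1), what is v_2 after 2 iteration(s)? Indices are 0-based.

v_2 = (2, 0)

v_0 = (2, 1).
v_1 = A·v_0 = (5, 1).
v_2 = A·v_1 = (2, 0).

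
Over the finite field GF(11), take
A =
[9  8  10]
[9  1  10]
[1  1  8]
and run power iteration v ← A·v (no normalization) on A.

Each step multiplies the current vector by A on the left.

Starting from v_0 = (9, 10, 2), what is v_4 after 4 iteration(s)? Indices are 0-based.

v_0 = (9, 10, 2).
v_1 = A·v_0 = (5, 1, 2).
v_2 = A·v_1 = (7, 0, 0).
v_3 = A·v_2 = (8, 8, 7).
v_4 = A·v_3 = (8, 7, 6).

v_4 = (8, 7, 6)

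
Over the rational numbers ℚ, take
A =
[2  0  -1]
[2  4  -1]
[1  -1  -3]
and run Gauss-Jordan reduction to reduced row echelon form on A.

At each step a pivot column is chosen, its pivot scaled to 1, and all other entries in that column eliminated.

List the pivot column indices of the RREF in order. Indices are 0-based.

pivot columns: 0, 1, 2

pivot(0,0)=2: scale R0 → (1, 0, -1/2)
  clear (1,0): R1 −= (2)R0 → (0, 4, 0)
  clear (2,0): R2 −= (1)R0 → (0, -1, -5/2)
pivot(1,1)=4: scale R1 → (0, 1, 0)
  clear (2,1): R2 −= (-1)R1 → (0, 0, -5/2)
pivot(2,2)=-5/2: scale R2 → (0, 0, 1)
  clear (0,2): R0 −= (-1/2)R2 → (1, 0, 0)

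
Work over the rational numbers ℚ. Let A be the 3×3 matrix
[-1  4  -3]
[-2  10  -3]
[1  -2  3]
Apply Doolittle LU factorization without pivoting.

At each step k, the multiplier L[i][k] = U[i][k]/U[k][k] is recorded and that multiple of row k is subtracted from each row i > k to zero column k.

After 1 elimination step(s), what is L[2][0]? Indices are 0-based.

k=0: U[0][0]=-1
  eliminate (1,0): mult=2, new row 1: (0, 2, 3); set L[1][0]=2
  eliminate (2,0): mult=-1, new row 2: (0, 2, 0); set L[2][0]=-1

L[2][0] = -1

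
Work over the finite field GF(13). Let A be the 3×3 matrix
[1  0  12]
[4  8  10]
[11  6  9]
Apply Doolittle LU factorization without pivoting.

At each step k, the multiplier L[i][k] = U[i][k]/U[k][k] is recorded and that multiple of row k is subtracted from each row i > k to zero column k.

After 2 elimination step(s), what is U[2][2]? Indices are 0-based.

U[2][2] = 3

Step 1: pivot at (0,0) is 1.
  row1 ← row1 − (4)·row0  ⇒  L[1][0]=4, U row1=(0, 8, 1)
  row2 ← row2 − (11)·row0  ⇒  L[2][0]=11, U row2=(0, 6, 7)
Step 2: pivot at (1,1) is 8.
  row2 ← row2 − (4)·row1  ⇒  L[2][1]=4, U row2=(0, 0, 3)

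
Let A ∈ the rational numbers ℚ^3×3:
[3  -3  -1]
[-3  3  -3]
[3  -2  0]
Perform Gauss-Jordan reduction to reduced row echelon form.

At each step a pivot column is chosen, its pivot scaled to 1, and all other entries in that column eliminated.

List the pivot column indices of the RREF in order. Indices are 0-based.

pivot columns: 0, 1, 2

[1] R0 /= 3  ⇒  (1, -1, -1/3)
     R1 -= -3·R0  ⇒  (0, 0, -4)
     R2 -= 3·R0  ⇒  (0, 1, 1)
[2] R1 <-> R2
[2] R1 /= 1  ⇒  (0, 1, 1)
     R0 -= -1·R1  ⇒  (1, 0, 2/3)
[3] R2 /= -4  ⇒  (0, 0, 1)
     R0 -= 2/3·R2  ⇒  (1, 0, 0)
     R1 -= 1·R2  ⇒  (0, 1, 0)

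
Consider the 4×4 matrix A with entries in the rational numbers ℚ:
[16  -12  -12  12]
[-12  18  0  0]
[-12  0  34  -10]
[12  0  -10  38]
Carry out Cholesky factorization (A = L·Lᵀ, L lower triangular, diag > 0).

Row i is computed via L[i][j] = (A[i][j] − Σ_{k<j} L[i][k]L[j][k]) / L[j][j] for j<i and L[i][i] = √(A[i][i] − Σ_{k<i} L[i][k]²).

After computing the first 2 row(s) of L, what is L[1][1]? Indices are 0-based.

L[1][1] = 3

Step 1: L[0][0] = √(16) = 4.
  L[1][0] = (-12) / L[0][0] = -3.
Step 2: L[1][1] = √(9) = 3.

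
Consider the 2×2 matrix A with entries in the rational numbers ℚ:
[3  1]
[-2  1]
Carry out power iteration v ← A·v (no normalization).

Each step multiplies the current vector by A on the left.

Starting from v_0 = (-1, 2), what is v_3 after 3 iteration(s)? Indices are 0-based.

v_0 = (-1, 2).
v_1 = A·v_0 = (-1, 4).
v_2 = A·v_1 = (1, 6).
v_3 = A·v_2 = (9, 4).

v_3 = (9, 4)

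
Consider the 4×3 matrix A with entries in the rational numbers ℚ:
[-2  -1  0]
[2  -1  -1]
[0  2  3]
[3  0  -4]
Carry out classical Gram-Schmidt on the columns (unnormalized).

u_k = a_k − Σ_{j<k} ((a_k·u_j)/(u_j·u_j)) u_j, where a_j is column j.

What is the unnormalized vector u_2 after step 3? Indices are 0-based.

u_2 = (-49/102, 185/102, 2/3, -26/17)

Step 1: u_0 = a_0 = (-2, 2, 0, 3).
Step 2: u_1 = a_1 − (0)·u_0 = (-1, -1, 2, 0).
Step 3: u_2 = a_2 − (-14/17)·u_0 − (7/6)·u_1 = (-49/102, 185/102, 2/3, -26/17).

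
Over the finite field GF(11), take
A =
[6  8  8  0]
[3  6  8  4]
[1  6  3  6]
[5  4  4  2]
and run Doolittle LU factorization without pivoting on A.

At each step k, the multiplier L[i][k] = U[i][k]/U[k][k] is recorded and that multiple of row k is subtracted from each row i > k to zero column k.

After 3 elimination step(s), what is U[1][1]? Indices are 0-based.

Step 1: pivot at (0,0) is 6.
  row1 ← row1 − (6)·row0  ⇒  L[1][0]=6, U row1=(0, 2, 4, 4)
  row2 ← row2 − (2)·row0  ⇒  L[2][0]=2, U row2=(0, 1, 9, 6)
  row3 ← row3 − (10)·row0  ⇒  L[3][0]=10, U row3=(0, 1, 1, 2)
Step 2: pivot at (1,1) is 2.
  row2 ← row2 − (6)·row1  ⇒  L[2][1]=6, U row2=(0, 0, 7, 4)
  row3 ← row3 − (6)·row1  ⇒  L[3][1]=6, U row3=(0, 0, 10, 0)
Step 3: pivot at (2,2) is 7.
  row3 ← row3 − (3)·row2  ⇒  L[3][2]=3, U row3=(0, 0, 0, 10)

U[1][1] = 2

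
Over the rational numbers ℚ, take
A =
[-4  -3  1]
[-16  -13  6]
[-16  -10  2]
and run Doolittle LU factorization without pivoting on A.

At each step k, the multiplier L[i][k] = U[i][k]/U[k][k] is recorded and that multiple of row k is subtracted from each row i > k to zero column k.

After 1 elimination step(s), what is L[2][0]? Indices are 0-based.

[col 0] pivot -4
  R1 -= 4*R0 → (0, -1, 2)  (L[1][0] := 4)
  R2 -= 4*R0 → (0, 2, -2)  (L[2][0] := 4)

L[2][0] = 4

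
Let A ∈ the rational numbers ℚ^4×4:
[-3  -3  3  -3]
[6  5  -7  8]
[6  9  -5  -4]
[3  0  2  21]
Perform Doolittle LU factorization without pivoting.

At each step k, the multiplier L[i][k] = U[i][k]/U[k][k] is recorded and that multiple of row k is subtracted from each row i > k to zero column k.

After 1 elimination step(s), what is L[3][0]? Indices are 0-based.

k=0: U[0][0]=-3
  eliminate (1,0): mult=-2, new row 1: (0, -1, -1, 2); set L[1][0]=-2
  eliminate (2,0): mult=-2, new row 2: (0, 3, 1, -10); set L[2][0]=-2
  eliminate (3,0): mult=-1, new row 3: (0, -3, 5, 18); set L[3][0]=-1

L[3][0] = -1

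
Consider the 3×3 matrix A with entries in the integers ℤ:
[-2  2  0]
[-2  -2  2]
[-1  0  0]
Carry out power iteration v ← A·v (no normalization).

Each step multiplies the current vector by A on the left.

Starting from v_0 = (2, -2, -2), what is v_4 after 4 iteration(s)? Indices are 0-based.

v_4 = (-128, 16, -24)

v_0 = (2, -2, -2).
v_1 = A·v_0 = (-8, -4, -2).
v_2 = A·v_1 = (8, 20, 8).
v_3 = A·v_2 = (24, -40, -8).
v_4 = A·v_3 = (-128, 16, -24).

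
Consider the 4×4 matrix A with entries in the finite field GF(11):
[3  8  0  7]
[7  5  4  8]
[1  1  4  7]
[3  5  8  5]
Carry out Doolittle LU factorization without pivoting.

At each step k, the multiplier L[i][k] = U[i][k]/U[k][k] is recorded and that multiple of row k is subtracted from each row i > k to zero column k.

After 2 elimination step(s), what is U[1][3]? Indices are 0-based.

U[1][3] = 10

[col 0] pivot 3
  R1 -= 6*R0 → (0, 1, 4, 10)  (L[1][0] := 6)
  R2 -= 4*R0 → (0, 2, 4, 1)  (L[2][0] := 4)
  R3 -= 1*R0 → (0, 8, 8, 9)  (L[3][0] := 1)
[col 1] pivot 1
  R2 -= 2*R1 → (0, 0, 7, 3)  (L[2][1] := 2)
  R3 -= 8*R1 → (0, 0, 9, 6)  (L[3][1] := 8)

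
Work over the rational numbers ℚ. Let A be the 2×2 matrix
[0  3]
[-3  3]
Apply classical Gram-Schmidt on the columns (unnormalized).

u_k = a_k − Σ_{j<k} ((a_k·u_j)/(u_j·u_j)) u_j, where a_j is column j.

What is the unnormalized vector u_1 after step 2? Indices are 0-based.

u_1 = (3, 0)

Step 1: u_0 = a_0 = (0, -3).
Step 2: u_1 = a_1 − (-1)·u_0 = (3, 0).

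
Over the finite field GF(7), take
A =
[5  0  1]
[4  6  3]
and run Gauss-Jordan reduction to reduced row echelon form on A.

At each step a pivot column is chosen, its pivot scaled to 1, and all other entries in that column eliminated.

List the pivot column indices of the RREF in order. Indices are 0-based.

pivot columns: 0, 1

pivot(0,0)=5: scale R0 → (1, 0, 3)
  clear (1,0): R1 −= (4)R0 → (0, 6, 5)
pivot(1,1)=6: scale R1 → (0, 1, 2)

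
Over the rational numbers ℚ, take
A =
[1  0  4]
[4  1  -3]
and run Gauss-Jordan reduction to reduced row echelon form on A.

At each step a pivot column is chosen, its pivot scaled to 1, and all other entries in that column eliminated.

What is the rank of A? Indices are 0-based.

pivot(0,0)=1: scale R0 → (1, 0, 4)
  clear (1,0): R1 −= (4)R0 → (0, 1, -19)
pivot(1,1)=1: scale R1 → (0, 1, -19)

rank = 2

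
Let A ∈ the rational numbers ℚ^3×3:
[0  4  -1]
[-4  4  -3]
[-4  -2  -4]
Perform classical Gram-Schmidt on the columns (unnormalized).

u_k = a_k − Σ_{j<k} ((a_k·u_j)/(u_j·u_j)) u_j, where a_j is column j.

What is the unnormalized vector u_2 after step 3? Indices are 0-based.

Step 1: u_0 = a_0 = (0, -4, -4).
Step 2: u_1 = a_1 − (-1/4)·u_0 = (4, 3, -3).
Step 3: u_2 = a_2 − (7/8)·u_0 − (-1/34)·u_1 = (-15/17, 10/17, -10/17).

u_2 = (-15/17, 10/17, -10/17)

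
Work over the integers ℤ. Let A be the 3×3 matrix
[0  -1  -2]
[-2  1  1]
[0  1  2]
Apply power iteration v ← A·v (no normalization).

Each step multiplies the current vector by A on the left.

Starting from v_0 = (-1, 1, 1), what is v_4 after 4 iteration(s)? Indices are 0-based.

v_4 = (-109, 142, 109)

v_0 = (-1, 1, 1).
v_1 = A·v_0 = (-3, 4, 3).
v_2 = A·v_1 = (-10, 13, 10).
v_3 = A·v_2 = (-33, 43, 33).
v_4 = A·v_3 = (-109, 142, 109).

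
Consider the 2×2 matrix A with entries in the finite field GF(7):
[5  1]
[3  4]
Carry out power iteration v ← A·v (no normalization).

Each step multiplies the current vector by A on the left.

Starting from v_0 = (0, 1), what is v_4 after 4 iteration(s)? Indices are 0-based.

v_4 = (3, 2)

v_0 = (0, 1).
v_1 = A·v_0 = (1, 4).
v_2 = A·v_1 = (2, 5).
v_3 = A·v_2 = (1, 5).
v_4 = A·v_3 = (3, 2).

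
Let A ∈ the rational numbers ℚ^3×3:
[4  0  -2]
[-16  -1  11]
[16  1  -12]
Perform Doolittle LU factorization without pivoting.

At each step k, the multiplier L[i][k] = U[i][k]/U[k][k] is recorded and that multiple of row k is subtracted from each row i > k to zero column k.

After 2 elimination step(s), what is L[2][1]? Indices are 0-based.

[col 0] pivot 4
  R1 -= -4*R0 → (0, -1, 3)  (L[1][0] := -4)
  R2 -= 4*R0 → (0, 1, -4)  (L[2][0] := 4)
[col 1] pivot -1
  R2 -= -1*R1 → (0, 0, -1)  (L[2][1] := -1)

L[2][1] = -1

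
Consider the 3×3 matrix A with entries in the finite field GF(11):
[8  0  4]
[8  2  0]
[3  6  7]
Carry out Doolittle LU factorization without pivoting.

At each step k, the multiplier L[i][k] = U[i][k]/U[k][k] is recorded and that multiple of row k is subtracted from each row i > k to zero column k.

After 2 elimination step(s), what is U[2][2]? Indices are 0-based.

U[2][2] = 1

[col 0] pivot 8
  R1 -= 1*R0 → (0, 2, 7)  (L[1][0] := 1)
  R2 -= 10*R0 → (0, 6, 0)  (L[2][0] := 10)
[col 1] pivot 2
  R2 -= 3*R1 → (0, 0, 1)  (L[2][1] := 3)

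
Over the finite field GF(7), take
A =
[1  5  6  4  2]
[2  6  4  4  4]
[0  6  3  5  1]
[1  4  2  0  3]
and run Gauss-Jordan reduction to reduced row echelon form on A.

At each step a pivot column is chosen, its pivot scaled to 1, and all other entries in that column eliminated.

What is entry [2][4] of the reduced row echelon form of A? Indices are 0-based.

pivot(0,0)=1: scale R0 → (1, 5, 6, 4, 2)
  clear (1,0): R1 −= (2)R0 → (0, 3, 6, 3, 0)
  clear (3,0): R3 −= (1)R0 → (0, 6, 3, 3, 1)
pivot(1,1)=3: scale R1 → (0, 1, 2, 1, 0)
  clear (0,1): R0 −= (5)R1 → (1, 0, 3, 6, 2)
  clear (2,1): R2 −= (6)R1 → (0, 0, 5, 6, 1)
  clear (3,1): R3 −= (6)R1 → (0, 0, 5, 4, 1)
pivot(2,2)=5: scale R2 → (0, 0, 1, 4, 3)
  clear (0,2): R0 −= (3)R2 → (1, 0, 0, 1, 0)
  clear (1,2): R1 −= (2)R2 → (0, 1, 0, 0, 1)
  clear (3,2): R3 −= (5)R2 → (0, 0, 0, 5, 0)
pivot(3,3)=5: scale R3 → (0, 0, 0, 1, 0)
  clear (0,3): R0 −= (1)R3 → (1, 0, 0, 0, 0)
  clear (2,3): R2 −= (4)R3 → (0, 0, 1, 0, 3)

M[2][4] = 3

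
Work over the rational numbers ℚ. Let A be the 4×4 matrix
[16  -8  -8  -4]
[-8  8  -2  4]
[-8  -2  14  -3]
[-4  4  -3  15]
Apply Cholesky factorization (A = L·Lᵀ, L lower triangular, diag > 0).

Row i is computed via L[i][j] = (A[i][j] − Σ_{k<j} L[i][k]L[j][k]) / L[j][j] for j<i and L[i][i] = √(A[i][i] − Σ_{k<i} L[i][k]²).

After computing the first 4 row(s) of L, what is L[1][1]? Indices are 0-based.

Step 1: L[0][0] = √(16) = 4.
  L[1][0] = (-8) / L[0][0] = -2.
Step 2: L[1][1] = √(4) = 2.
  L[2][0] = (-8) / L[0][0] = -2.
  L[2][1] = (-6) / L[1][1] = -3.
Step 3: L[2][2] = √(1) = 1.
  L[3][0] = (-4) / L[0][0] = -1.
  L[3][1] = (2) / L[1][1] = 1.
  L[3][2] = (-2) / L[2][2] = -2.
Step 4: L[3][3] = √(9) = 3.

L[1][1] = 2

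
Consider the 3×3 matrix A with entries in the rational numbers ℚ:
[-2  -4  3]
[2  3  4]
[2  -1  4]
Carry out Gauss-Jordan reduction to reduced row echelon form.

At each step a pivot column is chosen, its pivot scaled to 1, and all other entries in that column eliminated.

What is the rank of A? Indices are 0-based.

pivot(0,0)=-2: scale R0 → (1, 2, -3/2)
  clear (1,0): R1 −= (2)R0 → (0, -1, 7)
  clear (2,0): R2 −= (2)R0 → (0, -5, 7)
pivot(1,1)=-1: scale R1 → (0, 1, -7)
  clear (0,1): R0 −= (2)R1 → (1, 0, 25/2)
  clear (2,1): R2 −= (-5)R1 → (0, 0, -28)
pivot(2,2)=-28: scale R2 → (0, 0, 1)
  clear (0,2): R0 −= (25/2)R2 → (1, 0, 0)
  clear (1,2): R1 −= (-7)R2 → (0, 1, 0)

rank = 3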